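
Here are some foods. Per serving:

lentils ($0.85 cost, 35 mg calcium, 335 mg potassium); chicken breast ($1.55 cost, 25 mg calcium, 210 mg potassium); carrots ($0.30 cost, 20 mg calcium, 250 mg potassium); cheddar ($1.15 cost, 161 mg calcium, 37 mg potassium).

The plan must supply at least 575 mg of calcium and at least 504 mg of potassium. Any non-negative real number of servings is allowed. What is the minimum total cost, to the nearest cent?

$4.35

Compare the cost at each extreme point of the feasible region.
lentils only: max(575/35, 504/335) = 16.43 servings → $13.96.
chicken breast only: max(575/25, 504/210) = 23 servings → $35.65.
carrots only: max(575/20, 504/250) = 28.75 servings → $8.62.
cheddar only: max(575/161, 504/37) = 13.62 servings → $15.66.
lentils + chicken breast with both targets exact would need a negative amount; discard.
lentils + carrots with both targets exact would need a negative amount; discard.
lentils + cheddar with both tight: 1.137 servings and 3.324 servings → $4.79.
chicken breast + carrots with both targets exact would need a negative amount; discard.
chicken breast + cheddar with both tight: 1.821 servings and 3.289 servings → $6.60.
carrots + cheddar with both tight: 1.515 servings and 3.383 servings → $4.35.
The minimum over all feasible corners is $4.35.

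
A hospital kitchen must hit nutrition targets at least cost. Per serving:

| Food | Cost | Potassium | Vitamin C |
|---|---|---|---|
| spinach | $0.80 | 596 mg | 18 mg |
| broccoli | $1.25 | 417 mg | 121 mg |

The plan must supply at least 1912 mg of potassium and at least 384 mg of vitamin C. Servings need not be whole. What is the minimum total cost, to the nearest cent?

The cheapest plan sits at a corner of the feasible region — with two constraints it uses at most two foods.
spinach only: max(1912/596, 384/18) = 21.33 servings → $17.07.
broccoli only: max(1912/417, 384/121) = 4.585 servings → $5.73.
spinach + broccoli with both tight: 1.102 servings and 3.01 servings → $4.64.
The minimum over all feasible corners is $4.64.

$4.64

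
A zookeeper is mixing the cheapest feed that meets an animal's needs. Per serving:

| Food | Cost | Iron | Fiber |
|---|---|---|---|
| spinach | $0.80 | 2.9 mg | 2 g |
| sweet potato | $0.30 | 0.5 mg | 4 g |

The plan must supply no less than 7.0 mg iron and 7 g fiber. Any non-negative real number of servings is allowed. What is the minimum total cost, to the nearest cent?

An LP optimum is at a vertex; with two nutrient constraints at most two foods are used. Check each candidate.
spinach only: max(7.0/2.9, 7/2) = 3.5 servings → $2.80.
sweet potato only: max(7.0/0.5, 7/4) = 14 servings → $4.20.
spinach + sweet potato with both tight: 2.311 servings and 0.5943 servings → $2.03.
So the least-cost plan costs $2.03.

$2.03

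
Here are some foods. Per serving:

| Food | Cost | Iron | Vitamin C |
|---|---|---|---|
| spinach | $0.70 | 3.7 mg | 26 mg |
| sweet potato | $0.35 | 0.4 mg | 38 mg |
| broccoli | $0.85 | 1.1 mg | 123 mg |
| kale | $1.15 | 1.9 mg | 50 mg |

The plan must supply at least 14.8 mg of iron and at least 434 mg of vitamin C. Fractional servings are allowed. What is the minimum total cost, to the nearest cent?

$4.64

Compare the cost at each extreme point of the feasible region.
spinach only: max(14.8/3.7, 434/26) = 16.69 servings → $11.68.
sweet potato only: max(14.8/0.4, 434/38) = 37 servings → $12.95.
broccoli only: max(14.8/1.1, 434/123) = 13.45 servings → $11.44.
kale only: max(14.8/1.9, 434/50) = 8.68 servings → $9.98.
spinach + sweet potato with both tight: 2.986 servings and 9.378 servings → $5.37.
spinach + broccoli with both tight: 3.149 servings and 2.863 servings → $4.64.
spinach + kale with both targets exact would need a negative amount; discard.
sweet potato + broccoli with both targets exact would need a negative amount; discard.
sweet potato + kale with both tight: 1.621 servings and 7.448 servings → $9.13.
broccoli + kale with both tight: 0.4734 servings and 7.515 servings → $9.05.
So the least-cost plan costs $4.64.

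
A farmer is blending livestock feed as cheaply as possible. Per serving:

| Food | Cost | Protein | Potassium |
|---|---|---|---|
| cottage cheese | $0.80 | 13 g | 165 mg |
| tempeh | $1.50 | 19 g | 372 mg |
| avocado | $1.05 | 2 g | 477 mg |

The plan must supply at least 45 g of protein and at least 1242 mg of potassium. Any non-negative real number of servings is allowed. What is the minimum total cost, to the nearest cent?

cottage cheese only: max(45/13, 1242/165) = 7.527 servings → $6.02.
tempeh only: max(45/19, 1242/372) = 3.339 servings → $5.01.
avocado only: max(45/2, 1242/477) = 22.5 servings → $23.62.
cottage cheese + tempeh: the both-tight solution has a negative serving — not a feasible corner.
cottage cheese + avocado with both tight: 3.233 servings and 1.485 servings → $4.15.
tempeh + avocado with both tight: 2.282 servings and 0.8244 servings → $4.29.
The minimum over all feasible corners is $4.15.

$4.15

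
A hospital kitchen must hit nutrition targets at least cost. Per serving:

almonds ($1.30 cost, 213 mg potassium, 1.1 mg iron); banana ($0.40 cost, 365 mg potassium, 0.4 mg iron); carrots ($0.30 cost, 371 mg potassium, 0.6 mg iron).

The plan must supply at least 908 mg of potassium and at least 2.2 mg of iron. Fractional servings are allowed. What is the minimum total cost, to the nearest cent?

$1.10

This is a tiny linear program; its minimum lies at a vertex of the feasible set. List the vertices and price them.
almonds only: max(908/213, 2.2/1.1) = 4.263 servings → $5.54.
banana only: max(908/365, 2.2/0.4) = 5.5 servings → $2.20.
carrots only: max(908/371, 2.2/0.6) = 3.667 servings → $1.10.
almonds + banana with both tight: 1.39 servings and 1.676 servings → $2.48.
almonds + carrots with both tight: 0.9682 servings and 1.892 servings → $1.83.
banana + carrots with both targets exact would need a negative amount; discard.
The minimum over all feasible corners is $1.10.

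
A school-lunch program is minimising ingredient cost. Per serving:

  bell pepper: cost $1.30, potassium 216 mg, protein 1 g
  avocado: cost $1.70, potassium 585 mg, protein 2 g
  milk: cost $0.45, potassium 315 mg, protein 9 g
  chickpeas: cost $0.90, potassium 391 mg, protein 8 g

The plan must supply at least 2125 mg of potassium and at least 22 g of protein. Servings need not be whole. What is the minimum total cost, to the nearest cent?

Compare the cost at each extreme point of the feasible region.
bell pepper only: max(2125/216, 22/1) = 22 servings → $28.60.
avocado only: max(2125/585, 22/2) = 11 servings → $18.70.
milk only: max(2125/315, 22/9) = 6.746 servings → $3.04.
chickpeas only: max(2125/391, 22/8) = 5.435 servings → $4.89.
bell pepper + avocado: intersection lies outside the first quadrant.
bell pepper + milk with both tight: 7.486 servings and 1.613 servings → $10.46.
bell pepper + chickpeas with both tight: 6.281 servings and 1.965 servings → $9.93.
avocado + milk with both tight: 2.631 servings and 1.86 servings → $5.31.
avocado + chickpeas with both tight: 2.154 servings and 2.211 servings → $5.65.
milk + chickpeas: the both-tight solution has a negative serving — not a feasible corner.
Cheapest feasible corner: $3.04.

$3.04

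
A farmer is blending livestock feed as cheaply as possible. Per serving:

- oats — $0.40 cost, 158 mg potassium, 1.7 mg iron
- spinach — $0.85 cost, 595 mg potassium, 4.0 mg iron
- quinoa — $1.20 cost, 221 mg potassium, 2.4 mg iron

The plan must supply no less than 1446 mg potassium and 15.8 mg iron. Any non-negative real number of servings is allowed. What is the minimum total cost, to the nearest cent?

$3.36

Check every corner: each single food scaled to meet both minima, and each pair solved so both constraints bind.
oats only: max(1446/158, 15.8/1.7) = 9.294 servings → $3.72.
spinach only: max(1446/595, 15.8/4.0) = 3.95 servings → $3.36.
quinoa only: max(1446/221, 15.8/2.4) = 6.583 servings → $7.90.
oats + spinach with both targets exact would need a negative amount; discard.
oats + quinoa with both targets exact would need a negative amount; discard.
spinach + quinoa: the both-tight solution has a negative serving — not a feasible corner.
So the least-cost plan costs $3.36.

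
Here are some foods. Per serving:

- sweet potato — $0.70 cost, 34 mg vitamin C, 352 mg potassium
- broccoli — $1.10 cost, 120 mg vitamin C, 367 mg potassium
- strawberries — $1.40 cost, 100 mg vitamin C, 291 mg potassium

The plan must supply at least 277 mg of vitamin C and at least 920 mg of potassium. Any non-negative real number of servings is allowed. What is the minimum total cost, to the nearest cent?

$2.65

Check every corner: each single food scaled to meet both minima, and each pair solved so both constraints bind.
sweet potato only: max(277/34, 920/352) = 8.147 servings → $5.70.
broccoli only: max(277/120, 920/367) = 2.507 servings → $2.76.
strawberries only: max(277/100, 920/291) = 3.162 servings → $4.43.
sweet potato + broccoli with both tight: 0.2937 servings and 2.225 servings → $2.65.
sweet potato + strawberries with both tight: 0.4502 servings and 2.617 servings → $3.98.
broccoli + strawberries: the both-tight solution has a negative serving — not a feasible corner.
So the least-cost plan costs $2.65.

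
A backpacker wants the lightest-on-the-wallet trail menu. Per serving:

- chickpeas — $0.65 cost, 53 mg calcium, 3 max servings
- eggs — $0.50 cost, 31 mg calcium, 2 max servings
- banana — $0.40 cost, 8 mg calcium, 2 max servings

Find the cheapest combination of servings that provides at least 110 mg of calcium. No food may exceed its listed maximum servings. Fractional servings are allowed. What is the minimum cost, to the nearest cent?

$1.35

Cost per mg of calcium: chickpeas $0.0123, eggs $0.0161, banana $0.0500.
Take 2.075 servings of chickpeas: +110.0 mg calcium for $1.35 (total $1.35, still need 0.0 mg).
Filling from the cheapest source first is optimal under one linear minimum: $1.35.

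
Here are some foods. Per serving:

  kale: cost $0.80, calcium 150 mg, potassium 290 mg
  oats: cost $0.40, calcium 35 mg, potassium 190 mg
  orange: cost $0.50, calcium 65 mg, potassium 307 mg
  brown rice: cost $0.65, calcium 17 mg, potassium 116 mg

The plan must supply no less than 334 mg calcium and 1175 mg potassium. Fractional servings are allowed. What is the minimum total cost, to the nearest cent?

$2.23

Two binding constraints pin down two serving amounts, so the optimal mix uses at most two foods. The candidates are each food alone (scaled to the tighter of calcium/potassium) and each pair with both constraints tight.
kale only: max(334/150, 1175/290) = 4.052 servings → $3.24.
oats only: max(334/35, 1175/190) = 9.543 servings → $3.82.
orange only: max(334/65, 1175/307) = 5.138 servings → $2.57.
brown rice only: max(334/17, 1175/116) = 19.65 servings → $12.77.
kale + oats with both tight: 1.217 servings and 4.326 servings → $2.70.
kale + orange with both tight: 0.9619 servings and 2.919 servings → $2.23.
kale + brown rice with both tight: 1.505 servings and 6.366 servings → $5.34.
oats + orange: intersection lies outside the first quadrant.
oats + brown rice: the both-tight solution has a negative serving — not a feasible corner.
orange + brown rice with both targets exact would need a negative amount; discard.
So the least-cost plan costs $2.23.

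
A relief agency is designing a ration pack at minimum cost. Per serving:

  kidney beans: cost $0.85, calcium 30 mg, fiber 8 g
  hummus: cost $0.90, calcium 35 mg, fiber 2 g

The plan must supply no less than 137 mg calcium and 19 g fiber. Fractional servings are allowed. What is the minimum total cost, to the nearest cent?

An LP optimum is at a vertex; with two nutrient constraints at most two foods are used. Check each candidate.
kidney beans only: max(137/30, 19/8) = 4.567 servings → $3.88.
hummus only: max(137/35, 19/2) = 9.5 servings → $8.55.
kidney beans + hummus with both tight: 1.777 servings and 2.391 servings → $3.66.
So the least-cost plan costs $3.66.

$3.66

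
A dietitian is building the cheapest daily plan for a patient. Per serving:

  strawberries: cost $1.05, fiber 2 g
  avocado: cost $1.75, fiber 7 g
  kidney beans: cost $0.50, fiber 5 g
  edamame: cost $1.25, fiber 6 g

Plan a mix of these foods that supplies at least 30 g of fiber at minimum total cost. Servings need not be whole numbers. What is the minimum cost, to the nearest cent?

Cost per g of fiber: kidney beans $0.1000, edamame $0.2083, avocado $0.2500, strawberries $0.5250.
With no serving limits, use only kidney beans: 30 g / 5 g = 6 servings × $0.50 = $3.00.

$3.00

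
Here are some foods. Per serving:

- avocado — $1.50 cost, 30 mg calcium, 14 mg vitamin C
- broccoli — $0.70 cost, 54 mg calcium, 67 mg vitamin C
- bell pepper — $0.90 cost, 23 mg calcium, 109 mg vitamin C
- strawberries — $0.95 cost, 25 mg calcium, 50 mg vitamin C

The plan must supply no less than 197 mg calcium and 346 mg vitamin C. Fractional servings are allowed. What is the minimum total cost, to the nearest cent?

Minimising a linear cost over {calcium ≥ 197, vitamin C ≥ 346, servings ≥ 0} — the optimum is at a vertex, using one or two foods.
avocado only: max(197/30, 346/14) = 24.71 servings → $37.07.
broccoli only: max(197/54, 346/67) = 5.164 servings → $3.61.
bell pepper only: max(197/23, 346/109) = 8.565 servings → $7.71.
strawberries only: max(197/25, 346/50) = 7.88 servings → $7.49.
avocado + broccoli: the both-tight solution has a negative serving — not a feasible corner.
avocado + bell pepper with both tight: 4.584 servings and 2.585 servings → $9.20.
avocado + strawberries with both tight: 1.043 servings and 6.628 servings → $7.86.
broccoli + bell pepper with both tight: 3.11 servings and 1.262 servings → $3.31.
broccoli + strawberries with both tight: 1.171 servings and 5.351 servings → $5.90.
bell pepper + strawberries: the both-tight solution has a negative serving — not a feasible corner.
The minimum over all feasible corners is $3.31.

$3.31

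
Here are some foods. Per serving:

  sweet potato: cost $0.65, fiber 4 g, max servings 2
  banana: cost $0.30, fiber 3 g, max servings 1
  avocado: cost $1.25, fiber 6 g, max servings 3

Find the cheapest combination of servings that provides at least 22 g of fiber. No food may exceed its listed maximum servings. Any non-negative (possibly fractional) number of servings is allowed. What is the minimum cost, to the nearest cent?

Cost per g of fiber: banana $0.1000, sweet potato $0.1625, avocado $0.2083.
Take 1 serving of banana: +3.0 g fiber for $0.30 (total $0.30, still need 19.0 g).
Take 2 servings of sweet potato: +8.0 g fiber for $1.30 (total $1.60, still need 11.0 g).
Take 1.833 servings of avocado: +11.0 g fiber for $2.29 (total $3.89, still need 0.0 g).
Greedy by cheapest-per-g is optimal for a single linear constraint, so the minimum cost is $3.89.

$3.89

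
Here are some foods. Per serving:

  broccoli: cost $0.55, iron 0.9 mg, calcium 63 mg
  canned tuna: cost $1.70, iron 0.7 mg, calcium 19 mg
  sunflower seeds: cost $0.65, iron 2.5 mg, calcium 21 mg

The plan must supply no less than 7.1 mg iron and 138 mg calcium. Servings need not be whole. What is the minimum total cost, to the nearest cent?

Compare the cost at each extreme point of the feasible region.
broccoli only: max(7.1/0.9, 138/63) = 7.889 servings → $4.34.
canned tuna only: max(7.1/0.7, 138/19) = 10.14 servings → $17.24.
sunflower seeds only: max(7.1/2.5, 138/21) = 6.571 servings → $4.27.
broccoli + canned tuna: intersection lies outside the first quadrant.
broccoli + sunflower seeds with both tight: 1.413 servings and 2.331 servings → $2.29.
canned tuna + sunflower seeds with both tight: 5.973 servings and 1.168 servings → $10.91.
Cheapest feasible corner: $2.29.

$2.29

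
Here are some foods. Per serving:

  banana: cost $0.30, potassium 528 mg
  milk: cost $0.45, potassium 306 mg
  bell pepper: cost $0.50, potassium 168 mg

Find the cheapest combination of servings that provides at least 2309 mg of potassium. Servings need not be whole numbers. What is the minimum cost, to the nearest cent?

$1.31

Cost per mg of potassium: banana $0.0006, milk $0.0015, bell pepper $0.0030.
With no serving limits, use only banana: 2309 mg / 528 mg = 4.373 servings × $0.30 = $1.31.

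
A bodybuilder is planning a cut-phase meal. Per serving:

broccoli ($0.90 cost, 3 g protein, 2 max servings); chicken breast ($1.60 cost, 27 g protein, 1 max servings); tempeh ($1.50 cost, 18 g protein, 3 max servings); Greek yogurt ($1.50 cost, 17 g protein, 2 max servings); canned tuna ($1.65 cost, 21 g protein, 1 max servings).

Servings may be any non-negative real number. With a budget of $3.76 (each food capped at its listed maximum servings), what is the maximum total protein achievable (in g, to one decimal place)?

54.1 g

Protein per dollar: chicken breast 16.88, canned tuna 12.73, tempeh 12, Greek yogurt 11.33, broccoli 3.333.
Take 1 serving of chicken breast: spends $1.60, +27.0 g protein (running total 27.0 g).
Take 1 serving of canned tuna: spends $1.65, +21.0 g protein (running total 48.0 g).
Take 0.34 servings of tempeh: spends $0.51, +6.1 g protein (running total 54.1 g).
Filling greedily by protein-per-dollar is optimal for one linear limit, giving 54.1 g.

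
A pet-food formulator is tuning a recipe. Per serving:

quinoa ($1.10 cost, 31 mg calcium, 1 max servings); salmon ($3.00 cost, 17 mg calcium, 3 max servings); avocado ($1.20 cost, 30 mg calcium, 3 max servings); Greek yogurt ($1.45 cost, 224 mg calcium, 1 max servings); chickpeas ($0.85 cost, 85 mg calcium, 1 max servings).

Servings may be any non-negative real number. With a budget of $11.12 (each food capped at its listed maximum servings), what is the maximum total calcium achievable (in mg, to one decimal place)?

Calcium per dollar: Greek yogurt 154.5, chickpeas 100, quinoa 28.18, avocado 25, salmon 5.667.
Take 1 serving of Greek yogurt: spends $1.45, +224.0 mg calcium (running total 224.0 mg).
Take 1 serving of chickpeas: spends $0.85, +85.0 mg calcium (running total 309.0 mg).
Take 1 serving of quinoa: spends $1.10, +31.0 mg calcium (running total 340.0 mg).
Take 3 servings of avocado: spends $3.60, +90.0 mg calcium (running total 430.0 mg).
Take 1.373 servings of salmon: spends $4.12, +23.3 mg calcium (running total 453.3 mg).
Greedy by best ratio exhausts the cost allowance optimally: 453.3 mg.

453.3 mg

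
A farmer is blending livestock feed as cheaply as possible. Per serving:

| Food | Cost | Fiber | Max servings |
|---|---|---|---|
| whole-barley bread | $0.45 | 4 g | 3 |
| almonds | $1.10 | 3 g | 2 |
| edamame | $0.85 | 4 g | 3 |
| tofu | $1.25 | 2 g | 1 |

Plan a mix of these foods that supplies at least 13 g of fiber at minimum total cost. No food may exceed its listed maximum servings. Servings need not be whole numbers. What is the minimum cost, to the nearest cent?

$1.56

Cost per g of fiber: whole-barley bread $0.1125, edamame $0.2125, almonds $0.3667, tofu $0.6250.
Take 3 servings of whole-barley bread: +12.0 g fiber for $1.35 (total $1.35, still need 1.0 g).
Take 0.25 servings of edamame: +1.0 g fiber for $0.21 (total $1.56, still need 0.0 g).
Greedy by cheapest-per-g is optimal for a single linear constraint, so the minimum cost is $1.56.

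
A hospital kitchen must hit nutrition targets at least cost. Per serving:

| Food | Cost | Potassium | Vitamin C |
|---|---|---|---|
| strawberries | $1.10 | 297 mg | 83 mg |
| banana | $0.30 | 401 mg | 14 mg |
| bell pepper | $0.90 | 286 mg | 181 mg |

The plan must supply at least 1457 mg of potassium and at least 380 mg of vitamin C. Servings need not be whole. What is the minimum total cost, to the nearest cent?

strawberries only: max(1457/297, 380/83) = 4.906 servings → $5.40.
banana only: max(1457/401, 380/14) = 27.14 servings → $8.14.
bell pepper only: max(1457/286, 380/181) = 5.094 servings → $4.58.
strawberries + banana with both tight: 4.532 servings and 0.2771 servings → $5.07.
strawberries + bell pepper: the both-tight solution has a negative serving — not a feasible corner.
banana + bell pepper with both tight: 2.261 servings and 1.925 servings → $2.41.
The minimum over all feasible corners is $2.41.

$2.41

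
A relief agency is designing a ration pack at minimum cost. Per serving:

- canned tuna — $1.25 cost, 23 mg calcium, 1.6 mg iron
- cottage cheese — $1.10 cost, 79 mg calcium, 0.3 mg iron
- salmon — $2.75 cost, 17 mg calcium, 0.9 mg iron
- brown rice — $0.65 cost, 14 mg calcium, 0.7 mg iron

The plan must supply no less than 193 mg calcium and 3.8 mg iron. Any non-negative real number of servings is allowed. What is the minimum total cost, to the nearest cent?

$4.57

This is a tiny linear program; its minimum lies at a vertex of the feasible set. List the vertices and price them.
canned tuna only: max(193/23, 3.8/1.6) = 8.391 servings → $10.49.
cottage cheese only: max(193/79, 3.8/0.3) = 12.67 servings → $13.93.
salmon only: max(193/17, 3.8/0.9) = 11.35 servings → $31.22.
brown rice only: max(193/14, 3.8/0.7) = 13.79 servings → $8.96.
canned tuna + cottage cheese with both tight: 2.028 servings and 1.853 servings → $4.57.
canned tuna + salmon: the both-tight solution has a negative serving — not a feasible corner.
canned tuna + brown rice: the both-tight solution has a negative serving — not a feasible corner.
cottage cheese + salmon with both tight: 1.653 servings and 3.671 servings → $11.91.
cottage cheese + brown rice with both tight: 1.603 servings and 4.742 servings → $4.85.
salmon + brown rice with both targets exact would need a negative amount; discard.
Cheapest feasible corner: $4.57.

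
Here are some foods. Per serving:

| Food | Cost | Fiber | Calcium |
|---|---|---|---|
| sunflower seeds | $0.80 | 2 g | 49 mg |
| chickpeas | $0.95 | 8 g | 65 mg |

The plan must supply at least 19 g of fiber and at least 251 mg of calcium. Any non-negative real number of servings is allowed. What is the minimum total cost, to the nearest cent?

For a min-cost LP with two ≥-constraints, a basic feasible solution has at most two positive variables.
sunflower seeds only: max(19/2, 251/49) = 9.5 servings → $7.60.
chickpeas only: max(19/8, 251/65) = 3.862 servings → $3.67.
sunflower seeds + chickpeas with both tight: 2.95 servings and 1.637 servings → $3.92.
The minimum over all feasible corners is $3.67.

$3.67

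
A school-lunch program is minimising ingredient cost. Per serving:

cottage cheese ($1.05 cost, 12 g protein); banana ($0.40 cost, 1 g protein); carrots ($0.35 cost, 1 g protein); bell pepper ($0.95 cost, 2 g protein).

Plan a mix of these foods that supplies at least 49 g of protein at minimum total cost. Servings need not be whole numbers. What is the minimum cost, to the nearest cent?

Cost per g of protein: cottage cheese $0.0875, carrots $0.3500, banana $0.4000, bell pepper $0.4750.
With no serving limits, use only cottage cheese: 49 g / 12 g = 4.083 servings × $1.05 = $4.29.

$4.29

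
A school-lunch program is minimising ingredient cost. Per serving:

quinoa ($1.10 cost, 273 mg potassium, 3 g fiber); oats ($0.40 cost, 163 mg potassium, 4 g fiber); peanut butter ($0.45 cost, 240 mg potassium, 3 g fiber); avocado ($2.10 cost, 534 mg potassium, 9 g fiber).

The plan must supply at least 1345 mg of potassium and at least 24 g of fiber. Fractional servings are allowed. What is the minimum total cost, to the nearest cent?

The cheapest plan sits at a corner of the feasible region — with two constraints it uses at most two foods.
quinoa only: max(1345/273, 24/3) = 8 servings → $8.80.
oats only: max(1345/163, 24/4) = 8.252 servings → $3.30.
peanut butter only: max(1345/240, 24/3) = 8 servings → $3.60.
avocado only: max(1345/534, 24/9) = 2.667 servings → $5.60.
quinoa + oats with both tight: 2.434 servings and 4.174 servings → $4.35.
quinoa + peanut butter: intersection lies outside the first quadrant.
quinoa + avocado with both targets exact would need a negative amount; discard.
oats + peanut butter with both tight: 3.662 servings and 3.117 servings → $2.87.
oats + avocado with both tight: 1.063 servings and 2.194 servings → $5.03.
peanut butter + avocado with both targets exact would need a negative amount; discard.
So the least-cost plan costs $2.87.

$2.87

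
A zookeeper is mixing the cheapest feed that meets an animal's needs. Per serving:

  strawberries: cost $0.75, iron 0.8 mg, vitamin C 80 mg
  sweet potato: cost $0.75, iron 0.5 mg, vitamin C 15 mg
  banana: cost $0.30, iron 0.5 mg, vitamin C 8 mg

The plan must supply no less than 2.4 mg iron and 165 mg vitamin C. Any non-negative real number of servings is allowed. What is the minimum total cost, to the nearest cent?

An LP optimum is at a vertex; with two nutrient constraints at most two foods are used. Check each candidate.
strawberries only: max(2.4/0.8, 165/80) = 3 servings → $2.25.
sweet potato only: max(2.4/0.5, 165/15) = 11 servings → $8.25.
banana only: max(2.4/0.5, 165/8) = 20.62 servings → $6.19.
strawberries + sweet potato with both tight: 1.661 servings and 2.143 servings → $2.85.
strawberries + banana with both tight: 1.884 servings and 1.786 servings → $1.95.
sweet potato + banana: intersection lies outside the first quadrant.
So the least-cost plan costs $1.95.

$1.95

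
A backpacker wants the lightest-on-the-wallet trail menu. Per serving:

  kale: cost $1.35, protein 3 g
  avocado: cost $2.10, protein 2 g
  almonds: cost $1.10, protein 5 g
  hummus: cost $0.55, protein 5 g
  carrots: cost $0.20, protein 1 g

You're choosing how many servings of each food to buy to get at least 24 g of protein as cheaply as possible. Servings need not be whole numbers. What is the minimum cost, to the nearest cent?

$2.64

Cost per g of protein: hummus $0.1100, carrots $0.2000, almonds $0.2200, kale $0.4500, avocado $1.0500.
With no serving limits, use only hummus: 24 g / 5 g = 4.8 servings × $0.55 = $2.64.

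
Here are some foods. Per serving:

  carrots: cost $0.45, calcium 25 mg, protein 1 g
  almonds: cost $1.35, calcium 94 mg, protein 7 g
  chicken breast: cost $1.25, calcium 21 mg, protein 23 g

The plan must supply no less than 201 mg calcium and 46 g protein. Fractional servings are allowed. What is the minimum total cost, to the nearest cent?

Two binding constraints pin down two serving amounts, so the optimal mix uses at most two foods. The candidates are each food alone (scaled to the tighter of calcium/protein) and each pair with both constraints tight.
carrots only: max(201/25, 46/1) = 46 servings → $20.70.
almonds only: max(201/94, 46/7) = 6.571 servings → $8.87.
chicken breast only: max(201/21, 46/23) = 9.571 servings → $11.96.
carrots + almonds with both targets exact would need a negative amount; discard.
carrots + chicken breast with both tight: 6.601 servings and 1.713 servings → $5.11.
almonds + chicken breast with both tight: 1.815 servings and 1.448 servings → $4.26.
So the least-cost plan costs $4.26.

$4.26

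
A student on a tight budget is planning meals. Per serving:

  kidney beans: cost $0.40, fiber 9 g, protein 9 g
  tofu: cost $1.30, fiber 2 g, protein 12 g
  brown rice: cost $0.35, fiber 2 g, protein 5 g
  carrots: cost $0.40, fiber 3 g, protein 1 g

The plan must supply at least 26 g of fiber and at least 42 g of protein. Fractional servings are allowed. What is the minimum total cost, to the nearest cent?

This is a tiny linear program; its minimum lies at a vertex of the feasible set. List the vertices and price them.
kidney beans only: max(26/9, 42/9) = 4.667 servings → $1.87.
tofu only: max(26/2, 42/12) = 13 servings → $16.90.
brown rice only: max(26/2, 42/5) = 13 servings → $4.55.
carrots only: max(26/3, 42/1) = 42 servings → $16.80.
kidney beans + tofu with both tight: 2.533 servings and 1.6 servings → $3.09.
kidney beans + brown rice with both tight: 1.704 servings and 5.333 servings → $2.55.
kidney beans + carrots: the both-tight solution has a negative serving — not a feasible corner.
tofu + brown rice: intersection lies outside the first quadrant.
tofu + carrots with both tight: 2.941 servings and 6.706 servings → $6.51.
brown rice + carrots with both tight: 7.692 servings and 3.538 servings → $4.11.
The minimum over all feasible corners is $1.87.

$1.87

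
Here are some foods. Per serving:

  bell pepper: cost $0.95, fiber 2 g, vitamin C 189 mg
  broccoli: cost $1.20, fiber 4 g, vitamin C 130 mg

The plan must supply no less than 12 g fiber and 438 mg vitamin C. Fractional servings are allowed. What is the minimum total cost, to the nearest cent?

$3.74

bell pepper only: max(12/2, 438/189) = 6 servings → $5.70.
broccoli only: max(12/4, 438/130) = 3.369 servings → $4.04.
bell pepper + broccoli with both tight: 0.3871 servings and 2.806 servings → $3.74.
Cheapest feasible corner: $3.74.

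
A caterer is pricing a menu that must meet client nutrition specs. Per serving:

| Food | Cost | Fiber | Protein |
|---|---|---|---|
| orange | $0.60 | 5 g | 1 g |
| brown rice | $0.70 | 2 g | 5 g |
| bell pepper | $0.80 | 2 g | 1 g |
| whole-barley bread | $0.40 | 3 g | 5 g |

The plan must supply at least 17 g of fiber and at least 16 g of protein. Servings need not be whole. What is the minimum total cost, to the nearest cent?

orange only: max(17/5, 16/1) = 16 servings → $9.60.
brown rice only: max(17/2, 16/5) = 8.5 servings → $5.95.
bell pepper only: max(17/2, 16/1) = 16 servings → $12.80.
whole-barley bread only: max(17/3, 16/5) = 5.667 servings → $2.27.
orange + brown rice with both tight: 2.304 servings and 2.739 servings → $3.30.
orange + bell pepper with both targets exact would need a negative amount; discard.
orange + whole-barley bread with both tight: 1.682 servings and 2.864 servings → $2.15.
brown rice + bell pepper with both tight: 1.875 servings and 6.625 servings → $6.61.
brown rice + whole-barley bread: intersection lies outside the first quadrant.
bell pepper + whole-barley bread with both tight: 5.286 servings and 2.143 servings → $5.09.
The minimum over all feasible corners is $2.15.

$2.15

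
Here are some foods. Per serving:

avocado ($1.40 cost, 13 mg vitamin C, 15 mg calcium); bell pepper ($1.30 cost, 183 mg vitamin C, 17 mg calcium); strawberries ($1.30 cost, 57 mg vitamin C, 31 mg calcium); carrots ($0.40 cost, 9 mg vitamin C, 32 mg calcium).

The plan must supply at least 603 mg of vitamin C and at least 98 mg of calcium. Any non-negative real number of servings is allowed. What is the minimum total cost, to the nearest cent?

An LP optimum is at a vertex; with two nutrient constraints at most two foods are used. Check each candidate.
avocado only: max(603/13, 98/15) = 46.38 servings → $64.94.
bell pepper only: max(603/183, 98/17) = 5.765 servings → $7.49.
strawberries only: max(603/57, 98/31) = 10.58 servings → $13.75.
carrots only: max(603/9, 98/32) = 67 servings → $26.80.
avocado + bell pepper with both tight: 3.044 servings and 3.079 servings → $8.26.
avocado + strawberries: the both-tight solution has a negative serving — not a feasible corner.
avocado + carrots: intersection lies outside the first quadrant.
bell pepper + strawberries with both tight: 2.786 servings and 1.633 servings → $5.75.
bell pepper + carrots with both tight: 3.229 servings and 1.347 servings → $4.74.
strawberries + carrots: intersection lies outside the first quadrant.
So the least-cost plan costs $4.74.

$4.74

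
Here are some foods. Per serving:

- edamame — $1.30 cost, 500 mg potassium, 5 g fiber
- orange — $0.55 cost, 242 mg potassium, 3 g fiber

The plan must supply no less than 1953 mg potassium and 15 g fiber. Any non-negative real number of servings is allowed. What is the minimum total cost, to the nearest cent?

$4.44

Compare the cost at each extreme point of the feasible region.
edamame only: max(1953/500, 15/5) = 3.906 servings → $5.08.
orange only: max(1953/242, 15/3) = 8.07 servings → $4.44.
edamame + orange: intersection lies outside the first quadrant.
The minimum over all feasible corners is $4.44.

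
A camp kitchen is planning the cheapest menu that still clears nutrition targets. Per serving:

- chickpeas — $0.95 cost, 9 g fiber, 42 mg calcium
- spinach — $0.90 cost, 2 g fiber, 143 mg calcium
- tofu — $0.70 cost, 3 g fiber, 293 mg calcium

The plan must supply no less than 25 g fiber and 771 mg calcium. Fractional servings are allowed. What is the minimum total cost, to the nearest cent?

Check every corner: each single food scaled to meet both minima, and each pair solved so both constraints bind.
chickpeas only: max(25/9, 771/42) = 18.36 servings → $17.44.
spinach only: max(25/2, 771/143) = 12.5 servings → $11.25.
tofu only: max(25/3, 771/293) = 8.333 servings → $5.83.
chickpeas + spinach with both tight: 1.69 servings and 4.895 servings → $6.01.
chickpeas + tofu with both tight: 1.996 servings and 2.345 servings → $3.54.
spinach + tofu with both targets exact would need a negative amount; discard.
So the least-cost plan costs $3.54.

$3.54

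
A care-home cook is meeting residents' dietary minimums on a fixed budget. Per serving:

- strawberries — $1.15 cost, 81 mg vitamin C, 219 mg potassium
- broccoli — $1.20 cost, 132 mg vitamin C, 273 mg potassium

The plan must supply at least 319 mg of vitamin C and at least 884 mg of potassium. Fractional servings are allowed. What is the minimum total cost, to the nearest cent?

$3.89

Minimising a linear cost over {vitamin C ≥ 319, potassium ≥ 884, servings ≥ 0} — the optimum is at a vertex, using one or two foods.
strawberries only: max(319/81, 884/219) = 4.037 servings → $4.64.
broccoli only: max(319/132, 884/273) = 3.238 servings → $3.89.
strawberries + broccoli: the both-tight solution has a negative serving — not a feasible corner.
The minimum over all feasible corners is $3.89.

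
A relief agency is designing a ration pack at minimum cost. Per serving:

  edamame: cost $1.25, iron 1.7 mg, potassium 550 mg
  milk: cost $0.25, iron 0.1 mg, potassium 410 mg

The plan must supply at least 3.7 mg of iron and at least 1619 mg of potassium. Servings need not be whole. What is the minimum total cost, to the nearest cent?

$2.92

edamame only: max(3.7/1.7, 1619/550) = 2.944 servings → $3.68.
milk only: max(3.7/0.1, 1619/410) = 37 servings → $9.25.
edamame + milk with both tight: 2.111 servings and 1.117 servings → $2.92.
Cheapest feasible corner: $2.92.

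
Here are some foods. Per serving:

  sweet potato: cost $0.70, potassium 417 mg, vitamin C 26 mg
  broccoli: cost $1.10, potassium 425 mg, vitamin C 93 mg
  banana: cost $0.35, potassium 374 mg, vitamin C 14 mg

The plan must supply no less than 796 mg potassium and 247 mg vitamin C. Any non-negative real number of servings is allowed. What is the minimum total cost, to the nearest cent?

A basic optimal solution has at most two foods positive. Try each food alone and each pair with both targets met exactly.
sweet potato only: max(796/417, 247/26) = 9.5 servings → $6.65.
broccoli only: max(796/425, 247/93) = 2.656 servings → $2.92.
banana only: max(796/374, 247/14) = 17.64 servings → $6.17.
sweet potato + broccoli: intersection lies outside the first quadrant.
sweet potato + banana: the both-tight solution has a negative serving — not a feasible corner.
broccoli + banana with both targets exact would need a negative amount; discard.
Cheapest feasible corner: $2.92.

$2.92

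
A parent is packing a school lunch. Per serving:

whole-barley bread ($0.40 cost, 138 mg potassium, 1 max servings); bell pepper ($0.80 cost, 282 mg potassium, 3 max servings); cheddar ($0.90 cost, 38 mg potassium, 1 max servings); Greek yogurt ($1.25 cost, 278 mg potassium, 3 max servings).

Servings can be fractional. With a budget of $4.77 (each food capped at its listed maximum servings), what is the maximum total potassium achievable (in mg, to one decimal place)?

Potassium per dollar: bell pepper 352.5, whole-barley bread 345, Greek yogurt 222.4, cheddar 42.22.
Take 3 servings of bell pepper: spends $2.40, +846.0 mg potassium (running total 846.0 mg).
Take 1 serving of whole-barley bread: spends $0.40, +138.0 mg potassium (running total 984.0 mg).
Take 1.576 servings of Greek yogurt: spends $1.97, +438.1 mg potassium (running total 1422.1 mg).
Greedy by best ratio exhausts the cost allowance optimally: 1422.1 mg.

1422.1 mg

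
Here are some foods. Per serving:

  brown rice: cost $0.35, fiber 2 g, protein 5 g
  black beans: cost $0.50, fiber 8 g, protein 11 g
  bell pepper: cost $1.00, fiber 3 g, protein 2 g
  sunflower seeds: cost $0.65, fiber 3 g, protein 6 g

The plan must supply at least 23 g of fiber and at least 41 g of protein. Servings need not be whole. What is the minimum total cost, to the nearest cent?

$1.86

The cheapest plan sits at a corner of the feasible region — with two constraints it uses at most two foods.
brown rice only: max(23/2, 41/5) = 11.5 servings → $4.03.
black beans only: max(23/8, 41/11) = 3.727 servings → $1.86.
bell pepper only: max(23/3, 41/2) = 20.5 servings → $20.50.
sunflower seeds only: max(23/3, 41/6) = 7.667 servings → $4.98.
brown rice + black beans with both tight: 4.167 servings and 1.833 servings → $2.38.
brown rice + bell pepper with both tight: 7 servings and 3 servings → $5.45.
brown rice + sunflower seeds with both targets exact would need a negative amount; discard.
black beans + bell pepper: intersection lies outside the first quadrant.
black beans + sunflower seeds with both tight: 1 serving and 5 servings → $3.75.
bell pepper + sunflower seeds with both tight: 1.25 servings and 6.417 servings → $5.42.
So the least-cost plan costs $1.86.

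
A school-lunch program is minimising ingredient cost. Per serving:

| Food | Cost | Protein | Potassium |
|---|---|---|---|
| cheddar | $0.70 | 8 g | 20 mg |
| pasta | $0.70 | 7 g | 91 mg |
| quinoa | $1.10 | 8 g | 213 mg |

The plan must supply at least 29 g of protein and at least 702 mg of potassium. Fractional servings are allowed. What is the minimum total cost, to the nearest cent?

$3.79

Two binding constraints pin down two serving amounts, so the optimal mix uses at most two foods. The candidates are each food alone (scaled to the tighter of protein/potassium) and each pair with both constraints tight.
cheddar only: max(29/8, 702/20) = 35.1 servings → $24.57.
pasta only: max(29/7, 702/91) = 7.714 servings → $5.40.
quinoa only: max(29/8, 702/213) = 3.625 servings → $3.99.
cheddar + pasta: the both-tight solution has a negative serving — not a feasible corner.
cheddar + quinoa with both tight: 0.3633 servings and 3.262 servings → $3.84.
pasta + quinoa with both tight: 0.7353 servings and 2.982 servings → $3.79.
The minimum over all feasible corners is $3.79.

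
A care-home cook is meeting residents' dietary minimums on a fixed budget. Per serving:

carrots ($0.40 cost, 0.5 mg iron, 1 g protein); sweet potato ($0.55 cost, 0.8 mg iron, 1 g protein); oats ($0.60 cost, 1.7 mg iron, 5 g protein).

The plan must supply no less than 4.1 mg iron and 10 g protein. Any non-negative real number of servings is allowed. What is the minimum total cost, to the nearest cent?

$1.45

For a min-cost LP with two ≥-constraints, a basic feasible solution has at most two positive variables.
carrots only: max(4.1/0.5, 10/1) = 10 servings → $4.00.
sweet potato only: max(4.1/0.8, 10/1) = 10 servings → $5.50.
oats only: max(4.1/1.7, 10/5) = 2.412 servings → $1.45.
carrots + sweet potato with both targets exact would need a negative amount; discard.
carrots + oats with both tight: 4.375 servings and 1.125 servings → $2.42.
sweet potato + oats with both tight: 1.522 servings and 1.696 servings → $1.85.
The minimum over all feasible corners is $1.45.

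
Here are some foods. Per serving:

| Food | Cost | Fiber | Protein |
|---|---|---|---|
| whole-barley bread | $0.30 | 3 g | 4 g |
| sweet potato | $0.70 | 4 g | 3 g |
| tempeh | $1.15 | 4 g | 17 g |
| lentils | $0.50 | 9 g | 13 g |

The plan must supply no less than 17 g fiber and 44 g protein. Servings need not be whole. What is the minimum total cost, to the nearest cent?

$1.69

The cheapest plan sits at a corner of the feasible region — with two constraints it uses at most two foods.
whole-barley bread only: max(17/3, 44/4) = 11 servings → $3.30.
sweet potato only: max(17/4, 44/3) = 14.67 servings → $10.27.
tempeh only: max(17/4, 44/17) = 4.25 servings → $4.89.
lentils only: max(17/9, 44/13) = 3.385 servings → $1.69.
whole-barley bread + sweet potato with both targets exact would need a negative amount; discard.
whole-barley bread + tempeh with both tight: 3.229 servings and 1.829 servings → $3.07.
whole-barley bread + lentils: intersection lies outside the first quadrant.
sweet potato + tempeh with both tight: 2.018 servings and 2.232 servings → $3.98.
sweet potato + lentils: the both-tight solution has a negative serving — not a feasible corner.
tempeh + lentils with both tight: 1.733 servings and 1.119 servings → $2.55.
The minimum over all feasible corners is $1.69.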